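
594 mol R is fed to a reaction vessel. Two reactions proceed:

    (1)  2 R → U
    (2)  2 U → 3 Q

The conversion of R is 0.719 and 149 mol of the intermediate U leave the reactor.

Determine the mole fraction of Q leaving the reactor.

Conversion of R: R consumed = 2ξ₁ = 0.719 × 594 → ξ₁ = 213.5 mol.
U balance: n_U = 0 + 1ξ₁ − 2ξ₂ = 149 → ξ₂ = (1·213.5 − 149)/2 = 32.27 mol.
Outlet amounts (n = n₀ + Σ ν·ξ):
  R: 594 − 2(213.5) = 166.9
  U: 0 + 1(213.5) − 2(32.27) = 149
  Q: 0 + 3(32.27) = 96.81
Total out = 412.7 mol; y_Q = 96.81 / 412.7 = 0.2346.

0.235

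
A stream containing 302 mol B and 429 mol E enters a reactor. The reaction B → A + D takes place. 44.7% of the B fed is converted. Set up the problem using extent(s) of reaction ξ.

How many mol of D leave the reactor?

135 mol

B reacted = 0.447 × 302 = 135 mol; ν_B = −1, so ξ = 135/1 = 135 mol.
Outlet amounts (n = n₀ + ν ξ):
  B: 302 − 1(135) = 167
  A: 0 + 1(135) = 135
  D: 0 + 1(135) = 135
  E: 429 (inert)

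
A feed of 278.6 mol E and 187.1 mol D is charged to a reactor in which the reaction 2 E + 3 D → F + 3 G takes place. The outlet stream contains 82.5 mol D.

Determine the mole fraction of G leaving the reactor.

For D: n = n₀ − 3ξ → 82.5 = 187.1 − 3ξ, giving ξ = 34.87 mol.
Outlet amounts (n = n₀ + ν ξ):
  E: 278.6 − 2(34.87) = 208.9
  D: 187.1 − 3(34.87) = 82.5
  F: 0 + 1(34.87) = 34.87
  G: 0 + 3(34.87) = 104.6
Total out = 430.8 mol; y_G = 104.6 / 430.8 = 0.2428.

0.243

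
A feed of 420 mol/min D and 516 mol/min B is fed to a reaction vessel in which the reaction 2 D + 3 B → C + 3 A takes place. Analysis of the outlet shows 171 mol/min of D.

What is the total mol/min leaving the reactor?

For D: n = n₀ − 2ξ → 171 = 420 − 2ξ, giving ξ = 124.5 mol/min.
Outlet amounts (n = n₀ + ν ξ):
  D: 420 − 2(124.5) = 171
  B: 516 − 3(124.5) = 142.5
  C: 0 + 1(124.5) = 124.5
  A: 0 + 3(124.5) = 373.5
Total out = 171 + 142.5 + 124.5 + 373.5 = 811.5 mol/min.

812 mol/min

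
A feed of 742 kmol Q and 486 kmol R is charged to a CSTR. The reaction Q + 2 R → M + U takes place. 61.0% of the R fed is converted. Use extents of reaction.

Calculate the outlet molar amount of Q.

594 kmol

R reacted = 0.61 × 486 = 296.5 kmol; ν_R = −2, so ξ = 296.5/2 = 148.2 kmol.
Outlet amounts (n = n₀ + ν ξ):
  Q: 742 − 1(148.2) = 593.8
  R: 486 − 2(148.2) = 189.5
  M: 0 + 1(148.2) = 148.2
  U: 0 + 1(148.2) = 148.2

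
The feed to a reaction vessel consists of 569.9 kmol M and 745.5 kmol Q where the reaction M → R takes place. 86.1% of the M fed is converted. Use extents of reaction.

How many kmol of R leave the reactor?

M reacted = 0.861 × 569.9 = 490.7 kmol; ν_M = −1, so ξ = 490.7/1 = 490.7 kmol.
Outlet amounts (n = n₀ + ν ξ):
  M: 569.9 − 1(490.7) = 79.22
  R: 0 + 1(490.7) = 490.7
  Q: 745.5 (inert)

491 kmol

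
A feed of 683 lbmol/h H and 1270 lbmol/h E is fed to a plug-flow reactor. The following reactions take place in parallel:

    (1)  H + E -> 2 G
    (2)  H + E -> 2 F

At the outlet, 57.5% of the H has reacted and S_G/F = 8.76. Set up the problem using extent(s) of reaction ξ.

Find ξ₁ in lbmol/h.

ξ₁ = 352 lbmol/h

Conversion of H: H consumed = 0.575 × 683 = 392.7 lbmol/h = 1ξ₁ + 1ξ₂.
Selectivity: 2ξ₁ / (2ξ₂) = 8.76 → ξ₁ = 8.76 ξ₂.
Substitute: (1·8.76 + 1) ξ₂ = 392.7 → ξ₂ = 40.24 lbmol/h, ξ₁ = 352.5 lbmol/h.
Outlet amounts (n = n₀ + Σ ν·ξ):
  H: 683 − 1(352.5) − 1(40.24) = 290.3
  E: 1270 − 1(352.5) − 1(40.24) = 877.3
  G: 0 + 2(352.5) = 705
  F: 0 + 2(40.24) = 80.48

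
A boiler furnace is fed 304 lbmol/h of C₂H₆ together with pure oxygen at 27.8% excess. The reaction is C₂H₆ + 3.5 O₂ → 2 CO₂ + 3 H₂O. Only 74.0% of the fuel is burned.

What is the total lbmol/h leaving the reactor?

Stoichiometric O₂ = 3.5 × 304 = 1064 lbmol/h; O₂ fed = 1064 × 1.278 = 1360 lbmol/h.
Fuel reacted = 0.74 × 304 → ξ = 225 lbmol/h.
Outlet (n = n₀ + ν ξ):
  C₂H₆: 304 − 1(225) = 79.04
  O₂: 1360 − 3.5(225) = 572.4
  CO₂: 0 + 2(225) = 449.9
  H₂O: 0 + 3(225) = 674.9
Total out = 79.04 + 572.4 + 449.9 + 674.9 = 1776 lbmol/h.

1780 lbmol/h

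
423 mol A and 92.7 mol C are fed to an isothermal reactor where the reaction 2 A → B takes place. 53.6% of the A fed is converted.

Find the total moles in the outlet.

402 mol

A reacted = 0.536 × 423 = 226.7 mol; ν_A = −2, so ξ = 226.7/2 = 113.4 mol.
Outlet amounts (n = n₀ + ν ξ):
  A: 423 − 2(113.4) = 196.3
  B: 0 + 1(113.4) = 113.4
  C: 92.7 (inert)
Total out = 196.3 + 113.4 + 92.7 = 402.3 mol.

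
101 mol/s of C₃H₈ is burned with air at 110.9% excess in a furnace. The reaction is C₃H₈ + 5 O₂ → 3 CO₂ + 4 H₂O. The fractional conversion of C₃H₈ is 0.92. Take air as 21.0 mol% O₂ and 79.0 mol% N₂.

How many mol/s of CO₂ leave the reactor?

Stoichiometric O₂ = 5 × 101 = 505 mol/s; O₂ fed = 505 × 2.109 = 1065 mol/s.
N₂ fed = 1065 × 79/21 = 4007 mol/s.
Fuel reacted = 0.92 × 101 → ξ = 92.92 mol/s.
Outlet (n = n₀ + ν ξ):
  C₃H₈: 101 − 1(92.92) = 8.08
  O₂: 1065 − 5(92.92) = 600.4
  N₂: 4007 (inert)
  CO₂: 0 + 3(92.92) = 278.8
  H₂O: 0 + 4(92.92) = 371.7

279 mol/s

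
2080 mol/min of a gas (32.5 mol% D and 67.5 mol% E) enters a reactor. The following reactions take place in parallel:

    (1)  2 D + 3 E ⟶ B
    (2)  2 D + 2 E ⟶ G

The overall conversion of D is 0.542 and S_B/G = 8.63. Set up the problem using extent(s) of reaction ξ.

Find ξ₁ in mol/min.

ξ₁ = 164 mol/min

Conversion of D: D consumed = 0.542 × 676 = 366.4 mol/min = 2ξ₁ + 2ξ₂.
Selectivity: 1ξ₁ / (1ξ₂) = 8.63 → ξ₁ = 8.63 ξ₂.
Substitute: (2·8.63 + 2) ξ₂ = 366.4 → ξ₂ = 19.02 mol/min, ξ₁ = 164.2 mol/min.
Outlet amounts (n = n₀ + Σ ν·ξ):
  D: 676 − 2(164.2) − 2(19.02) = 309.6
  E: 1404 − 3(164.2) − 2(19.02) = 873.4
  B: 0 + 1(164.2) = 164.2
  G: 0 + 1(19.02) = 19.02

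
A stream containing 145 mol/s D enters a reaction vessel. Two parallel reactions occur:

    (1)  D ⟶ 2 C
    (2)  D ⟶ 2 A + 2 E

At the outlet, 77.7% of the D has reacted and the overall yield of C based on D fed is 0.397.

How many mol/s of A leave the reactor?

Yield of C: 2ξ₁ / 145 = 0.397 → ξ₁ = 28.78 mol/s.
Conversion of D: 1ξ₁ + 1ξ₂ = 0.777 × 145 = 112.7 → ξ₂ = 83.88 mol/s.
Outlet amounts (n = n₀ + Σ ν·ξ):
  D: 145 − 1(28.78) − 1(83.88) = 32.33
  C: 0 + 2(28.78) = 57.57
  A: 0 + 2(83.88) = 167.8
  E: 0 + 2(83.88) = 167.8

168 mol/s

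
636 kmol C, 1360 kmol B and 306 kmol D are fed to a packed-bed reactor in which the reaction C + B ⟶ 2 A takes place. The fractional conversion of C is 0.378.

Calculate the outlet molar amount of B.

1120 kmol

C reacted = 0.378 × 636 = 240.4 kmol; ν_C = −1, so ξ = 240.4/1 = 240.4 kmol.
Outlet amounts (n = n₀ + ν ξ):
  C: 636 − 1(240.4) = 395.6
  B: 1360 − 1(240.4) = 1120
  A: 0 + 2(240.4) = 480.8
  D: 306 (inert)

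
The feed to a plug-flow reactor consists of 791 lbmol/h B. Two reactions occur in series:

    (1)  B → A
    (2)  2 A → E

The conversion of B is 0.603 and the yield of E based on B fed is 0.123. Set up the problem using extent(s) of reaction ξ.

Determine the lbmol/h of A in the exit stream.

282 lbmol/h

Conversion of B: B consumed = 1ξ₁ = 0.603 × 791 → ξ₁ = 477 lbmol/h.
Yield of E: 1ξ₂ / 791 = 0.123 → ξ₂ = 97.29 lbmol/h.
Outlet amounts (n = n₀ + Σ ν·ξ):
  B: 791 − 1(477) = 314
  A: 0 + 1(477) − 2(97.29) = 282.4
  E: 0 + 1(97.29) = 97.29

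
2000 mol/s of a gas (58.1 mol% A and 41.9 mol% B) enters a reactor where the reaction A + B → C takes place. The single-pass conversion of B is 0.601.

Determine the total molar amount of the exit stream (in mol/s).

B reacted = 0.601 × 838 = 503.6 mol/s; ν_B = −1, so ξ = 503.6/1 = 503.6 mol/s.
Outlet amounts (n = n₀ + ν ξ):
  A: 1162 − 1(503.6) = 658.4
  B: 838 − 1(503.6) = 334.4
  C: 0 + 1(503.6) = 503.6
Total out = 658.4 + 334.4 + 503.6 = 1496 mol/s.

1500 mol/s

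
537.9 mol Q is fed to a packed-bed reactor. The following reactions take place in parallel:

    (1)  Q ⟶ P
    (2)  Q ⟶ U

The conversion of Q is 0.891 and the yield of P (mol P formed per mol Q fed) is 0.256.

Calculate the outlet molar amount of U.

Yield of P: 1ξ₁ / 537.9 = 0.256 → ξ₁ = 137.7 mol.
Conversion of Q: 1ξ₁ + 1ξ₂ = 0.891 × 537.9 = 479.3 → ξ₂ = 341.6 mol.
Outlet amounts (n = n₀ + Σ ν·ξ):
  Q: 537.9 − 1(137.7) − 1(341.6) = 58.63
  P: 0 + 1(137.7) = 137.7
  U: 0 + 1(341.6) = 341.6

342 mol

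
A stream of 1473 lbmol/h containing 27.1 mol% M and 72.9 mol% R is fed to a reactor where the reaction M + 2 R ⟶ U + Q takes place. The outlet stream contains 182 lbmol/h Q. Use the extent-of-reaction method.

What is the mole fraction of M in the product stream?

For Q: n = n₀ + 1ξ → 182 = 0 + 1ξ, giving ξ = 182 lbmol/h.
Outlet amounts (n = n₀ + ν ξ):
  M: 399.2 − 1(182) = 217.2
  R: 1074 − 2(182) = 709.8
  U: 0 + 1(182) = 182
  Q: 0 + 1(182) = 182
Total out = 1291 lbmol/h; y_M = 217.2 / 1291 = 0.1682.

0.168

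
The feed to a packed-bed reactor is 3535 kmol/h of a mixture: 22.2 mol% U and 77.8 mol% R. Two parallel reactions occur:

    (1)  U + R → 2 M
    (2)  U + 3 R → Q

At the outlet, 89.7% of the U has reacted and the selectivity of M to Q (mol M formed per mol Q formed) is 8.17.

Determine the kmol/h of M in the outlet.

1130 kmol/h

Conversion of U: U consumed = 0.897 × 784.8 = 703.9 kmol/h = 1ξ₁ + 1ξ₂.
Selectivity: 2ξ₁ / (1ξ₂) = 8.17 → ξ₁ = 4.085 ξ₂.
Substitute: (1·4.085 + 1) ξ₂ = 703.9 → ξ₂ = 138.4 kmol/h, ξ₁ = 565.5 kmol/h.
Outlet amounts (n = n₀ + Σ ν·ξ):
  U: 784.8 − 1(565.5) − 1(138.4) = 80.83
  R: 2750 − 1(565.5) − 3(138.4) = 1769
  M: 0 + 2(565.5) = 1131
  Q: 0 + 1(138.4) = 138.4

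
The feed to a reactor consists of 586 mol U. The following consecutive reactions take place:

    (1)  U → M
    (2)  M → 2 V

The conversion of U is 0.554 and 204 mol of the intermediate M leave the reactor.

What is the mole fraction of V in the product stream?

0.341

Conversion of U: U consumed = 1ξ₁ = 0.554 × 586 → ξ₁ = 324.6 mol.
M balance: n_M = 0 + 1ξ₁ − 1ξ₂ = 204 → ξ₂ = (1·324.6 − 204)/1 = 120.6 mol.
Outlet amounts (n = n₀ + Σ ν·ξ):
  U: 586 − 1(324.6) = 261.4
  M: 0 + 1(324.6) − 1(120.6) = 204
  V: 0 + 2(120.6) = 241.3
Total out = 706.6 mol; y_V = 241.3 / 706.6 = 0.3415.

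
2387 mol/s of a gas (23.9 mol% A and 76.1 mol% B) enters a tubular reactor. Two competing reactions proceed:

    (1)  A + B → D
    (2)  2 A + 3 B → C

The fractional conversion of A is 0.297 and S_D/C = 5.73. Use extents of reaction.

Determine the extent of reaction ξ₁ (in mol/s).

Conversion of A: A consumed = 0.297 × 570.5 = 169.4 mol/s = 1ξ₁ + 2ξ₂.
Selectivity: 1ξ₁ / (1ξ₂) = 5.73 → ξ₁ = 5.73 ξ₂.
Substitute: (1·5.73 + 2) ξ₂ = 169.4 → ξ₂ = 21.92 mol/s, ξ₁ = 125.6 mol/s.
Outlet amounts (n = n₀ + Σ ν·ξ):
  A: 570.5 − 1(125.6) − 2(21.92) = 401.1
  B: 1817 − 1(125.6) − 3(21.92) = 1625
  D: 0 + 1(125.6) = 125.6
  C: 0 + 1(21.92) = 21.92

ξ₁ = 126 mol/s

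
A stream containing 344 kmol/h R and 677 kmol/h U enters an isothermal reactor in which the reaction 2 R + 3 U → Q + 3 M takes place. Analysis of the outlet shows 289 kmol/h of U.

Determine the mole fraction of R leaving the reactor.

0.0957

For U: n = n₀ − 3ξ → 289 = 677 − 3ξ, giving ξ = 129.3 kmol/h.
Outlet amounts (n = n₀ + ν ξ):
  R: 344 − 2(129.3) = 85.33
  U: 677 − 3(129.3) = 289
  Q: 0 + 1(129.3) = 129.3
  M: 0 + 3(129.3) = 388
Total out = 891.7 kmol/h; y_R = 85.33 / 891.7 = 0.0957.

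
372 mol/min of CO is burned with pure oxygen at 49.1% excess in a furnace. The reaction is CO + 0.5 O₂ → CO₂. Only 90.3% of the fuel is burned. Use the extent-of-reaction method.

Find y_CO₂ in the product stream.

0.698

Stoichiometric O₂ = 0.5 × 372 = 186 mol/min; O₂ fed = 186 × 1.491 = 277.3 mol/min.
Fuel reacted = 0.903 × 372 → ξ = 335.9 mol/min.
Outlet (n = n₀ + ν ξ):
  CO: 372 − 1(335.9) = 36.08
  O₂: 277.3 − 0.5(335.9) = 109.4
  CO₂: 0 + 1(335.9) = 335.9
Total out = 481.4 mol/min; y_CO₂ = 335.9 / 481.4 = 0.6978.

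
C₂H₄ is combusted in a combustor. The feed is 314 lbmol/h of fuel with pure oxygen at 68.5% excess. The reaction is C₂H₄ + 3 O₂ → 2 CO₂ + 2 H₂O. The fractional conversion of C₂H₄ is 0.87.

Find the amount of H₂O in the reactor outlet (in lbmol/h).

546 lbmol/h

Stoichiometric O₂ = 3 × 314 = 942 lbmol/h; O₂ fed = 942 × 1.685 = 1587 lbmol/h.
Fuel reacted = 0.87 × 314 → ξ = 273.2 lbmol/h.
Outlet (n = n₀ + ν ξ):
  C₂H₄: 314 − 1(273.2) = 40.82
  O₂: 1587 − 3(273.2) = 767.7
  CO₂: 0 + 2(273.2) = 546.4
  H₂O: 0 + 2(273.2) = 546.4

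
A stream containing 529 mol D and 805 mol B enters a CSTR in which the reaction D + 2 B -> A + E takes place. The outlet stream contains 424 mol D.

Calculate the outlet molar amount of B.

For D: n = n₀ − 1ξ → 424 = 529 − 1ξ, giving ξ = 105 mol.
Outlet amounts (n = n₀ + ν ξ):
  D: 529 − 1(105) = 424
  B: 805 − 2(105) = 595
  A: 0 + 1(105) = 105
  E: 0 + 1(105) = 105

595 mol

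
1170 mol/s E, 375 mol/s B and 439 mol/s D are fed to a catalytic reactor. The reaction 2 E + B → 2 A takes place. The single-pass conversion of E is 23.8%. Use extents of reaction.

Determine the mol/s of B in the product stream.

E reacted = 0.238 × 1170 = 278.5 mol/s; ν_E = −2, so ξ = 278.5/2 = 139.2 mol/s.
Outlet amounts (n = n₀ + ν ξ):
  E: 1170 − 2(139.2) = 891.5
  B: 375 − 1(139.2) = 235.8
  A: 0 + 2(139.2) = 278.5
  D: 439 (inert)

236 mol/s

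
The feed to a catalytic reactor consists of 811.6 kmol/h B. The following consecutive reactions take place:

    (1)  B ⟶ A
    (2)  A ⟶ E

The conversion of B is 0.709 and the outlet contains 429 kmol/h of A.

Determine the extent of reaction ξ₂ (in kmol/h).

Conversion of B: B consumed = 1ξ₁ = 0.709 × 811.6 → ξ₁ = 575.4 kmol/h.
A balance: n_A = 0 + 1ξ₁ − 1ξ₂ = 429 → ξ₂ = (1·575.4 − 429)/1 = 146.4 kmol/h.
Outlet amounts (n = n₀ + Σ ν·ξ):
  B: 811.6 − 1(575.4) = 236.2
  A: 0 + 1(575.4) − 1(146.4) = 429
  E: 0 + 1(146.4) = 146.4

ξ₂ = 146 kmol/h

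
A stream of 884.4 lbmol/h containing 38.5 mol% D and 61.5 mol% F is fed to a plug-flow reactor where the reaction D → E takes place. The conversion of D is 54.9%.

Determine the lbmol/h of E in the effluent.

D reacted = 0.549 × 340.5 = 186.9 lbmol/h; ν_D = −1, so ξ = 186.9/1 = 186.9 lbmol/h.
Outlet amounts (n = n₀ + ν ξ):
  D: 340.5 − 1(186.9) = 153.6
  E: 0 + 1(186.9) = 186.9
  F: 543.9 (inert)

187 lbmol/h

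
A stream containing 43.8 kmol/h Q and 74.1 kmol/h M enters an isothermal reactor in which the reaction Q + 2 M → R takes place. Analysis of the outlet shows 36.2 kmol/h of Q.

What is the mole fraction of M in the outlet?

For Q: n = n₀ − 1ξ → 36.2 = 43.8 − 1ξ, giving ξ = 7.6 kmol/h.
Outlet amounts (n = n₀ + ν ξ):
  Q: 43.8 − 1(7.6) = 36.2
  M: 74.1 − 2(7.6) = 58.9
  R: 0 + 1(7.6) = 7.6
Total out = 102.7 kmol/h; y_M = 58.9 / 102.7 = 0.5735.

0.574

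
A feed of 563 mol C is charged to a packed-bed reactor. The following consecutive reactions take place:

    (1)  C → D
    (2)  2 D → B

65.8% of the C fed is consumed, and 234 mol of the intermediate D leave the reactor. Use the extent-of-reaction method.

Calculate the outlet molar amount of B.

Conversion of C: C consumed = 1ξ₁ = 0.658 × 563 → ξ₁ = 370.5 mol.
D balance: n_D = 0 + 1ξ₁ − 2ξ₂ = 234 → ξ₂ = (1·370.5 − 234)/2 = 68.23 mol.
Outlet amounts (n = n₀ + Σ ν·ξ):
  C: 563 − 1(370.5) = 192.5
  D: 0 + 1(370.5) − 2(68.23) = 234
  B: 0 + 1(68.23) = 68.23

68.2 mol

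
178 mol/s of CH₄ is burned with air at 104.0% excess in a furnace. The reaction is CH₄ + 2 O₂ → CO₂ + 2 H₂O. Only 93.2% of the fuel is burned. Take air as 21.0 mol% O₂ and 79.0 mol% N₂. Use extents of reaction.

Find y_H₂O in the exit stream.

0.0912

Stoichiometric O₂ = 2 × 178 = 356 mol/s; O₂ fed = 356 × 2.040 = 726.2 mol/s.
N₂ fed = 726.2 × 79/21 = 2732 mol/s.
Fuel reacted = 0.932 × 178 → ξ = 165.9 mol/s.
Outlet (n = n₀ + ν ξ):
  CH₄: 178 − 1(165.9) = 12.1
  O₂: 726.2 − 2(165.9) = 394.4
  N₂: 2732 (inert)
  CO₂: 0 + 1(165.9) = 165.9
  H₂O: 0 + 2(165.9) = 331.8
Total out = 3636 mol/s; y_H₂O = 331.8 / 3636 = 0.09124.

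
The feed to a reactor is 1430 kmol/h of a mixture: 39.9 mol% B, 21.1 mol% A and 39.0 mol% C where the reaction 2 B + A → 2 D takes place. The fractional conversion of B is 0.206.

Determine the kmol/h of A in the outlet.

243 kmol/h

B reacted = 0.206 × 570.6 = 117.5 kmol/h; ν_B = −2, so ξ = 117.5/2 = 58.77 kmol/h.
Outlet amounts (n = n₀ + ν ξ):
  B: 570.6 − 2(58.77) = 453
  A: 301.7 − 1(58.77) = 243
  D: 0 + 2(58.77) = 117.5
  C: 557.7 (inert)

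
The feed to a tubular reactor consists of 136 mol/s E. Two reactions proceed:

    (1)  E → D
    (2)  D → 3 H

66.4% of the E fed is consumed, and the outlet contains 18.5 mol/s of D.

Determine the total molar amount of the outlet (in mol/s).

280 mol/s

Conversion of E: E consumed = 1ξ₁ = 0.664 × 136 → ξ₁ = 90.3 mol/s.
D balance: n_D = 0 + 1ξ₁ − 1ξ₂ = 18.5 → ξ₂ = (1·90.3 − 18.5)/1 = 71.8 mol/s.
Outlet amounts (n = n₀ + Σ ν·ξ):
  E: 136 − 1(90.3) = 45.7
  D: 0 + 1(90.3) − 1(71.8) = 18.5
  H: 0 + 3(71.8) = 215.4
Total out = 45.7 + 18.5 + 215.4 = 279.6 mol/s.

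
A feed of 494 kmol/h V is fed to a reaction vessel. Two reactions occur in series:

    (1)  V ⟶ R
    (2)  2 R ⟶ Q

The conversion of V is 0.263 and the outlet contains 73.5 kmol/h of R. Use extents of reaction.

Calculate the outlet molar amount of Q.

28.2 kmol/h

Conversion of V: V consumed = 1ξ₁ = 0.263 × 494 → ξ₁ = 129.9 kmol/h.
R balance: n_R = 0 + 1ξ₁ − 2ξ₂ = 73.5 → ξ₂ = (1·129.9 − 73.5)/2 = 28.21 kmol/h.
Outlet amounts (n = n₀ + Σ ν·ξ):
  V: 494 − 1(129.9) = 364.1
  R: 0 + 1(129.9) − 2(28.21) = 73.5
  Q: 0 + 1(28.21) = 28.21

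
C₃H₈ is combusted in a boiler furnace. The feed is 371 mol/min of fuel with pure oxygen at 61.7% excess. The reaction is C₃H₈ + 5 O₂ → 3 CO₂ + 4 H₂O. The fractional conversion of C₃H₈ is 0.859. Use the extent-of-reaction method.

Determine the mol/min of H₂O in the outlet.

Stoichiometric O₂ = 5 × 371 = 1855 mol/min; O₂ fed = 1855 × 1.617 = 3000 mol/min.
Fuel reacted = 0.859 × 371 → ξ = 318.7 mol/min.
Outlet (n = n₀ + ν ξ):
  C₃H₈: 371 − 1(318.7) = 52.31
  O₂: 3000 − 5(318.7) = 1406
  CO₂: 0 + 3(318.7) = 956.1
  H₂O: 0 + 4(318.7) = 1275

1270 mol/min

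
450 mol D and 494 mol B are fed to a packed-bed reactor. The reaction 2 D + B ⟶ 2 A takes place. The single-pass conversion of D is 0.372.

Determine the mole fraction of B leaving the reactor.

D reacted = 0.372 × 450 = 167.4 mol; ν_D = −2, so ξ = 167.4/2 = 83.7 mol.
Outlet amounts (n = n₀ + ν ξ):
  D: 450 − 2(83.7) = 282.6
  B: 494 − 1(83.7) = 410.3
  A: 0 + 2(83.7) = 167.4
Total out = 860.3 mol; y_B = 410.3 / 860.3 = 0.4769.

0.477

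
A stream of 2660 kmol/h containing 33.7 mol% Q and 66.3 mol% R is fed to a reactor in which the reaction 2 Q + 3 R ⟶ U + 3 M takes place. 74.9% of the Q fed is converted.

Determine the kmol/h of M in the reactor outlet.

1010 kmol/h

Q reacted = 0.749 × 896.4 = 671.4 kmol/h; ν_Q = −2, so ξ = 671.4/2 = 335.7 kmol/h.
Outlet amounts (n = n₀ + ν ξ):
  Q: 896.4 − 2(335.7) = 225
  R: 1764 − 3(335.7) = 756.5
  U: 0 + 1(335.7) = 335.7
  M: 0 + 3(335.7) = 1007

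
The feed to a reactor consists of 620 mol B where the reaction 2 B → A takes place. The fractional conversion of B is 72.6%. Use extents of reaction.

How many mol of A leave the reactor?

225 mol

B reacted = 0.726 × 620 = 450.1 mol; ν_B = −2, so ξ = 450.1/2 = 225.1 mol.
Outlet amounts (n = n₀ + ν ξ):
  B: 620 − 2(225.1) = 169.9
  A: 0 + 1(225.1) = 225.1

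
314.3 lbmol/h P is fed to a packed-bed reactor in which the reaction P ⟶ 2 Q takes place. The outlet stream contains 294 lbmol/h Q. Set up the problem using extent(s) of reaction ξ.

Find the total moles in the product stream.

461 lbmol/h

For Q: n = n₀ + 2ξ → 294 = 0 + 2ξ, giving ξ = 147 lbmol/h.
Outlet amounts (n = n₀ + ν ξ):
  P: 314.3 − 1(147) = 167.3
  Q: 0 + 2(147) = 294
Total out = 167.3 + 294 = 461.3 lbmol/h.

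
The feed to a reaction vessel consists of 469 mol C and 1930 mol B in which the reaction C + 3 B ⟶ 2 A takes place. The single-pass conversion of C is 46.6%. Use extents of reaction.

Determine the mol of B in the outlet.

C reacted = 0.466 × 469 = 218.6 mol; ν_C = −1, so ξ = 218.6/1 = 218.6 mol.
Outlet amounts (n = n₀ + ν ξ):
  C: 469 − 1(218.6) = 250.4
  B: 1930 − 3(218.6) = 1274
  A: 0 + 2(218.6) = 437.1

1270 mol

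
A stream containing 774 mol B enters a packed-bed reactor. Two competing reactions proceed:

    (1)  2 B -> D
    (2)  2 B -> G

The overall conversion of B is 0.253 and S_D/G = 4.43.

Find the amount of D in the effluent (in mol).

Conversion of B: B consumed = 0.253 × 774 = 195.8 mol = 2ξ₁ + 2ξ₂.
Selectivity: 1ξ₁ / (1ξ₂) = 4.43 → ξ₁ = 4.43 ξ₂.
Substitute: (2·4.43 + 2) ξ₂ = 195.8 → ξ₂ = 18.03 mol, ξ₁ = 79.88 mol.
Outlet amounts (n = n₀ + Σ ν·ξ):
  B: 774 − 2(79.88) − 2(18.03) = 578.2
  D: 0 + 1(79.88) = 79.88
  G: 0 + 1(18.03) = 18.03

79.9 mol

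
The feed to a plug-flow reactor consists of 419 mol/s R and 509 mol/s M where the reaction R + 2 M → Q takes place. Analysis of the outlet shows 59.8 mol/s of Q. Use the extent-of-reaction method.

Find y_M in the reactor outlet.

For Q: n = n₀ + 1ξ → 59.8 = 0 + 1ξ, giving ξ = 59.8 mol/s.
Outlet amounts (n = n₀ + ν ξ):
  R: 419 − 1(59.8) = 359.2
  M: 509 − 2(59.8) = 389.4
  Q: 0 + 1(59.8) = 59.8
Total out = 808.4 mol/s; y_M = 389.4 / 808.4 = 0.4817.

0.482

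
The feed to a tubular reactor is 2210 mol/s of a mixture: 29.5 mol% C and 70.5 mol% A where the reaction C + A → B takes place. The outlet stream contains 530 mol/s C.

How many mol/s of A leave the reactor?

For C: n = n₀ − 1ξ → 530 = 652 − 1ξ, giving ξ = 122 mol/s.
Outlet amounts (n = n₀ + ν ξ):
  C: 652 − 1(122) = 530
  A: 1558 − 1(122) = 1436
  B: 0 + 1(122) = 122

1440 mol/s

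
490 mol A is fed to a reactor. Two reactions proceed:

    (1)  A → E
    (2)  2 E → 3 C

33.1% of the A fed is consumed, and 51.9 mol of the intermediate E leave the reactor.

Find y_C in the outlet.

0.303

Conversion of A: A consumed = 1ξ₁ = 0.331 × 490 → ξ₁ = 162.2 mol.
E balance: n_E = 0 + 1ξ₁ − 2ξ₂ = 51.9 → ξ₂ = (1·162.2 − 51.9)/2 = 55.14 mol.
Outlet amounts (n = n₀ + Σ ν·ξ):
  A: 490 − 1(162.2) = 327.8
  E: 0 + 1(162.2) − 2(55.14) = 51.9
  C: 0 + 3(55.14) = 165.4
Total out = 545.1 mol; y_C = 165.4 / 545.1 = 0.3035.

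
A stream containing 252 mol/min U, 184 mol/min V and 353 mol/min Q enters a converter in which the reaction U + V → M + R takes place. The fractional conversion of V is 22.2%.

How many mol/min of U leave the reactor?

V reacted = 0.222 × 184 = 40.85 mol/min; ν_V = −1, so ξ = 40.85/1 = 40.85 mol/min.
Outlet amounts (n = n₀ + ν ξ):
  U: 252 − 1(40.85) = 211.2
  V: 184 − 1(40.85) = 143.2
  M: 0 + 1(40.85) = 40.85
  R: 0 + 1(40.85) = 40.85
  Q: 353 (inert)

211 mol/min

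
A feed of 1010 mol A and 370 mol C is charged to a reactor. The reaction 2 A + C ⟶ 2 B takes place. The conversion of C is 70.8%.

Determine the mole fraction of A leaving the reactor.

0.435

C reacted = 0.708 × 370 = 262 mol; ν_C = −1, so ξ = 262/1 = 262 mol.
Outlet amounts (n = n₀ + ν ξ):
  A: 1010 − 2(262) = 486.1
  C: 370 − 1(262) = 108
  B: 0 + 2(262) = 523.9
Total out = 1118 mol; y_A = 486.1 / 1118 = 0.4348.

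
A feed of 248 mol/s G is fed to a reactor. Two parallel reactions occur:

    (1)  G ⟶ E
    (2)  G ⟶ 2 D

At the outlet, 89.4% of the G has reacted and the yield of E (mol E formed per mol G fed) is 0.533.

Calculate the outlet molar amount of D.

Yield of E: 1ξ₁ / 248 = 0.533 → ξ₁ = 132.2 mol/s.
Conversion of G: 1ξ₁ + 1ξ₂ = 0.894 × 248 = 221.7 → ξ₂ = 89.53 mol/s.
Outlet amounts (n = n₀ + Σ ν·ξ):
  G: 248 − 1(132.2) − 1(89.53) = 26.29
  E: 0 + 1(132.2) = 132.2
  D: 0 + 2(89.53) = 179.1

179 mol/s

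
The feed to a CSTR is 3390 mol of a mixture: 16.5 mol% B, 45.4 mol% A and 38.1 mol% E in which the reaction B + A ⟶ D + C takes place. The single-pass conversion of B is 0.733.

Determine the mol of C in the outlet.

410 mol

B reacted = 0.733 × 559.4 = 410 mol; ν_B = −1, so ξ = 410/1 = 410 mol.
Outlet amounts (n = n₀ + ν ξ):
  B: 559.4 − 1(410) = 149.3
  A: 1539 − 1(410) = 1129
  D: 0 + 1(410) = 410
  C: 0 + 1(410) = 410
  E: 1292 (inert)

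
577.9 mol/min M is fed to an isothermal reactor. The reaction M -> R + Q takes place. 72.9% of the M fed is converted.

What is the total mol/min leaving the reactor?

M reacted = 0.729 × 577.9 = 421.3 mol/min; ν_M = −1, so ξ = 421.3/1 = 421.3 mol/min.
Outlet amounts (n = n₀ + ν ξ):
  M: 577.9 − 1(421.3) = 156.6
  R: 0 + 1(421.3) = 421.3
  Q: 0 + 1(421.3) = 421.3
Total out = 156.6 + 421.3 + 421.3 = 999.2 mol/min.

999 mol/min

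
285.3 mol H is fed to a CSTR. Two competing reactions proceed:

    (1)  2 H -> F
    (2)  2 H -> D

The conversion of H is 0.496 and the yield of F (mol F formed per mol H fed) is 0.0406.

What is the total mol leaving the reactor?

215 mol

Yield of F: 1ξ₁ / 285.3 = 0.0406 → ξ₁ = 11.58 mol.
Conversion of H: 2ξ₁ + 2ξ₂ = 0.496 × 285.3 = 141.5 → ξ₂ = 59.17 mol.
Outlet amounts (n = n₀ + Σ ν·ξ):
  H: 285.3 − 2(11.58) − 2(59.17) = 143.8
  F: 0 + 1(11.58) = 11.58
  D: 0 + 1(59.17) = 59.17
Total out = 143.8 + 11.58 + 59.17 = 214.5 mol.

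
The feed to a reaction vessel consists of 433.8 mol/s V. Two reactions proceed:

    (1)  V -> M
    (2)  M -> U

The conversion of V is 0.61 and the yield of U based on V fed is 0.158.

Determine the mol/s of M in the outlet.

196 mol/s

Conversion of V: V consumed = 1ξ₁ = 0.61 × 433.8 → ξ₁ = 264.6 mol/s.
Yield of U: 1ξ₂ / 433.8 = 0.158 → ξ₂ = 68.54 mol/s.
Outlet amounts (n = n₀ + Σ ν·ξ):
  V: 433.8 − 1(264.6) = 169.2
  M: 0 + 1(264.6) − 1(68.54) = 196.1
  U: 0 + 1(68.54) = 68.54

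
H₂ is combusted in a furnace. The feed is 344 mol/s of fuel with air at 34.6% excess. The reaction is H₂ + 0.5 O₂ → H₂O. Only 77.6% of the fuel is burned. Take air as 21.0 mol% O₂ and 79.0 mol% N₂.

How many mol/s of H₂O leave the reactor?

267 mol/s

Stoichiometric O₂ = 0.5 × 344 = 172 mol/s; O₂ fed = 172 × 1.346 = 231.5 mol/s.
N₂ fed = 231.5 × 79/21 = 870.9 mol/s.
Fuel reacted = 0.776 × 344 → ξ = 266.9 mol/s.
Outlet (n = n₀ + ν ξ):
  H₂: 344 − 1(266.9) = 77.06
  O₂: 231.5 − 0.5(266.9) = 98.04
  N₂: 870.9 (inert)
  H₂O: 0 + 1(266.9) = 266.9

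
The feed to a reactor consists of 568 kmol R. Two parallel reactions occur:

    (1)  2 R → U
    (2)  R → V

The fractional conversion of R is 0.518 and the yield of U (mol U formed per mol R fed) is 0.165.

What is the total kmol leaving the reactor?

Yield of U: 1ξ₁ / 568 = 0.165 → ξ₁ = 93.72 kmol.
Conversion of R: 2ξ₁ + 1ξ₂ = 0.518 × 568 = 294.2 → ξ₂ = 106.8 kmol.
Outlet amounts (n = n₀ + Σ ν·ξ):
  R: 568 − 2(93.72) − 1(106.8) = 273.8
  U: 0 + 1(93.72) = 93.72
  V: 0 + 1(106.8) = 106.8
Total out = 273.8 + 93.72 + 106.8 = 474.3 kmol.

474 kmol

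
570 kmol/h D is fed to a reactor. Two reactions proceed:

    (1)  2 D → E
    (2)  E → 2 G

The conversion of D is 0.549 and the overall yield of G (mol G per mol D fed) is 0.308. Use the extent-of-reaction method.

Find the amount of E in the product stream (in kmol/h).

Conversion of D: D consumed = 2ξ₁ = 0.549 × 570 → ξ₁ = 156.5 kmol/h.
Yield of G: 2ξ₂ / 570 = 0.308 → ξ₂ = 87.78 kmol/h.
Outlet amounts (n = n₀ + Σ ν·ξ):
  D: 570 − 2(156.5) = 257.1
  E: 0 + 1(156.5) − 1(87.78) = 68.69
  G: 0 + 2(87.78) = 175.6

68.7 kmol/h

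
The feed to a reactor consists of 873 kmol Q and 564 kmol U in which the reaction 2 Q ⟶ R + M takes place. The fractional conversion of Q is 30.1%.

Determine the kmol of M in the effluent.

Q reacted = 0.301 × 873 = 262.8 kmol; ν_Q = −2, so ξ = 262.8/2 = 131.4 kmol.
Outlet amounts (n = n₀ + ν ξ):
  Q: 873 − 2(131.4) = 610.2
  R: 0 + 1(131.4) = 131.4
  M: 0 + 1(131.4) = 131.4
  U: 564 (inert)

131 kmol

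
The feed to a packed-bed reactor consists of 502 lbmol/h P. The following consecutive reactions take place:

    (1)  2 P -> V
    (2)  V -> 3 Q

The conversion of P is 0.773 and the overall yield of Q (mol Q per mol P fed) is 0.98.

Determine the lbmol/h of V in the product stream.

Conversion of P: P consumed = 2ξ₁ = 0.773 × 502 → ξ₁ = 194 lbmol/h.
Yield of Q: 3ξ₂ / 502 = 0.98 → ξ₂ = 164 lbmol/h.
Outlet amounts (n = n₀ + Σ ν·ξ):
  P: 502 − 2(194) = 114
  V: 0 + 1(194) − 1(164) = 30.04
  Q: 0 + 3(164) = 492

30 lbmol/h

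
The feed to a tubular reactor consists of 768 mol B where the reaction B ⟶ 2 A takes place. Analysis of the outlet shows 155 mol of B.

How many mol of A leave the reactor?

1230 mol

For B: n = n₀ − 1ξ → 155 = 768 − 1ξ, giving ξ = 613 mol.
Outlet amounts (n = n₀ + ν ξ):
  B: 768 − 1(613) = 155
  A: 0 + 2(613) = 1226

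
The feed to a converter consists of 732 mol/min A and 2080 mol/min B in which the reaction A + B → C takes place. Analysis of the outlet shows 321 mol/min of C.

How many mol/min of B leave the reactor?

For C: n = n₀ + 1ξ → 321 = 0 + 1ξ, giving ξ = 321 mol/min.
Outlet amounts (n = n₀ + ν ξ):
  A: 732 − 1(321) = 411
  B: 2080 − 1(321) = 1759
  C: 0 + 1(321) = 321

1760 mol/min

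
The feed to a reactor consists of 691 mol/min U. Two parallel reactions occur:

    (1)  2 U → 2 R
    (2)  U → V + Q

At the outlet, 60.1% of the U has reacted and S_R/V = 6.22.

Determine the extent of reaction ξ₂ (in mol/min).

ξ₂ = 57.5 mol/min

Conversion of U: U consumed = 0.601 × 691 = 415.3 mol/min = 2ξ₁ + 1ξ₂.
Selectivity: 2ξ₁ / (1ξ₂) = 6.22 → ξ₁ = 3.11 ξ₂.
Substitute: (2·3.11 + 1) ξ₂ = 415.3 → ξ₂ = 57.52 mol/min, ξ₁ = 178.9 mol/min.
Outlet amounts (n = n₀ + Σ ν·ξ):
  U: 691 − 2(178.9) − 1(57.52) = 275.7
  R: 0 + 2(178.9) = 357.8
  V: 0 + 1(57.52) = 57.52
  Q: 0 + 1(57.52) = 57.52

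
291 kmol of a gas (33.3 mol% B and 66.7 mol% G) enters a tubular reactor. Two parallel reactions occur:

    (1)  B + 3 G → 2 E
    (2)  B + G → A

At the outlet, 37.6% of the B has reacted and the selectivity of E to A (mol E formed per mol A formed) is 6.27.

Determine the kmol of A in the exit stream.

8.81 kmol

Conversion of B: B consumed = 0.376 × 96.9 = 36.44 kmol = 1ξ₁ + 1ξ₂.
Selectivity: 2ξ₁ / (1ξ₂) = 6.27 → ξ₁ = 3.135 ξ₂.
Substitute: (1·3.135 + 1) ξ₂ = 36.44 → ξ₂ = 8.811 kmol, ξ₁ = 27.62 kmol.
Outlet amounts (n = n₀ + Σ ν·ξ):
  B: 96.9 − 1(27.62) − 1(8.811) = 60.47
  G: 194.1 − 3(27.62) − 1(8.811) = 102.4
  E: 0 + 2(27.62) = 55.25
  A: 0 + 1(8.811) = 8.811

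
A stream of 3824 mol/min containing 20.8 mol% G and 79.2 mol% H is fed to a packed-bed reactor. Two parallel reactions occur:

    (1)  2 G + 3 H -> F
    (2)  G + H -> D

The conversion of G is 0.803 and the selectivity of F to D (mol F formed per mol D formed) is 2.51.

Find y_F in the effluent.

0.1

Conversion of G: G consumed = 0.803 × 795.4 = 638.7 mol/min = 2ξ₁ + 1ξ₂.
Selectivity: 1ξ₁ / (1ξ₂) = 2.51 → ξ₁ = 2.51 ξ₂.
Substitute: (2·2.51 + 1) ξ₂ = 638.7 → ξ₂ = 106.1 mol/min, ξ₁ = 266.3 mol/min.
Outlet amounts (n = n₀ + Σ ν·ξ):
  G: 795.4 − 2(266.3) − 1(106.1) = 156.7
  H: 3029 − 3(266.3) − 1(106.1) = 2124
  F: 0 + 1(266.3) = 266.3
  D: 0 + 1(106.1) = 106.1
Total out = 2653 mol/min; y_F = 266.3 / 2653 = 0.1004.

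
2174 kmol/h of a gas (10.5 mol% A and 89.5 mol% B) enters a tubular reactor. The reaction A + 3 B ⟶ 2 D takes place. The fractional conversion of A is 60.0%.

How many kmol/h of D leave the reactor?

274 kmol/h

A reacted = 0.6 × 228.3 = 137 kmol/h; ν_A = −1, so ξ = 137/1 = 137 kmol/h.
Outlet amounts (n = n₀ + ν ξ):
  A: 228.3 − 1(137) = 91.31
  B: 1946 − 3(137) = 1535
  D: 0 + 2(137) = 273.9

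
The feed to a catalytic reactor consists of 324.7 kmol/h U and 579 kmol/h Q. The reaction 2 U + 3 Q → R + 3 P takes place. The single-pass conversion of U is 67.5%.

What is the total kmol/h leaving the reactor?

794 kmol/h

U reacted = 0.675 × 324.7 = 219.2 kmol/h; ν_U = −2, so ξ = 219.2/2 = 109.6 kmol/h.
Outlet amounts (n = n₀ + ν ξ):
  U: 324.7 − 2(109.6) = 105.5
  Q: 579 − 3(109.6) = 250.2
  R: 0 + 1(109.6) = 109.6
  P: 0 + 3(109.6) = 328.8
Total out = 105.5 + 250.2 + 109.6 + 328.8 = 794.1 kmol/h.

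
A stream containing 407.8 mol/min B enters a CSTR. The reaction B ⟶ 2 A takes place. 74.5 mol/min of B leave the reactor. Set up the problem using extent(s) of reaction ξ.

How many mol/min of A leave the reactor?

For B: n = n₀ − 1ξ → 74.5 = 407.8 − 1ξ, giving ξ = 333.3 mol/min.
Outlet amounts (n = n₀ + ν ξ):
  B: 407.8 − 1(333.3) = 74.5
  A: 0 + 2(333.3) = 666.6

667 mol/min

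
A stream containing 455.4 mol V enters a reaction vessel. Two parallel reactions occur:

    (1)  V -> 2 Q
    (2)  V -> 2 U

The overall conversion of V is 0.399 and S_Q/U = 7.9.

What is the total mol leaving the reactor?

637 mol

Conversion of V: V consumed = 0.399 × 455.4 = 181.7 mol = 1ξ₁ + 1ξ₂.
Selectivity: 2ξ₁ / (2ξ₂) = 7.9 → ξ₁ = 7.9 ξ₂.
Substitute: (1·7.9 + 1) ξ₂ = 181.7 → ξ₂ = 20.42 mol, ξ₁ = 161.3 mol.
Outlet amounts (n = n₀ + Σ ν·ξ):
  V: 455.4 − 1(161.3) − 1(20.42) = 273.7
  Q: 0 + 2(161.3) = 322.6
  U: 0 + 2(20.42) = 40.83
Total out = 273.7 + 322.6 + 40.83 = 637.1 mol.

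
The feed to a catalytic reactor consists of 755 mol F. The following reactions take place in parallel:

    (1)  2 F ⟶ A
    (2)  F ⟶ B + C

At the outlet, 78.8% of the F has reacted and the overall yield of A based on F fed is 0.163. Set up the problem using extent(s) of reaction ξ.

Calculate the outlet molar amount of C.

Yield of A: 1ξ₁ / 755 = 0.163 → ξ₁ = 123.1 mol.
Conversion of F: 2ξ₁ + 1ξ₂ = 0.788 × 755 = 594.9 → ξ₂ = 348.8 mol.
Outlet amounts (n = n₀ + Σ ν·ξ):
  F: 755 − 2(123.1) − 1(348.8) = 160.1
  A: 0 + 1(123.1) = 123.1
  B: 0 + 1(348.8) = 348.8
  C: 0 + 1(348.8) = 348.8

349 mol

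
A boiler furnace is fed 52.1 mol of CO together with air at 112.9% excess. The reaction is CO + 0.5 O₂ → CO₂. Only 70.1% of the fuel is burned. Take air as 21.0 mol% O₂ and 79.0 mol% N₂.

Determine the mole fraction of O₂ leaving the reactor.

Stoichiometric O₂ = 0.5 × 52.1 = 26.05 mol; O₂ fed = 26.05 × 2.129 = 55.46 mol.
N₂ fed = 55.46 × 79/21 = 208.6 mol.
Fuel reacted = 0.701 × 52.1 → ξ = 36.52 mol.
Outlet (n = n₀ + ν ξ):
  CO: 52.1 − 1(36.52) = 15.58
  O₂: 55.46 − 0.5(36.52) = 37.2
  N₂: 208.6 (inert)
  CO₂: 0 + 1(36.52) = 36.52
Total out = 297.9 mol; y_O₂ = 37.2 / 297.9 = 0.1249.

0.125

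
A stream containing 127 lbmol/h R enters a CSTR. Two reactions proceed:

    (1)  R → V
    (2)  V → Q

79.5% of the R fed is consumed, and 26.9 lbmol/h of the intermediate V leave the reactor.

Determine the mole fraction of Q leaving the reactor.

0.583

Conversion of R: R consumed = 1ξ₁ = 0.795 × 127 → ξ₁ = 101 lbmol/h.
V balance: n_V = 0 + 1ξ₁ − 1ξ₂ = 26.9 → ξ₂ = (1·101 − 26.9)/1 = 74.06 lbmol/h.
Outlet amounts (n = n₀ + Σ ν·ξ):
  R: 127 − 1(101) = 26.03
  V: 0 + 1(101) − 1(74.06) = 26.9
  Q: 0 + 1(74.06) = 74.06
Total out = 127 lbmol/h; y_Q = 74.06 / 127 = 0.5832.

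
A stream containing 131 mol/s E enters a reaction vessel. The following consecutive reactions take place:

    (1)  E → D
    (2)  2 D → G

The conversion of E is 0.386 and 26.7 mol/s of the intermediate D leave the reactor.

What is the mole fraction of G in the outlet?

0.1

Conversion of E: E consumed = 1ξ₁ = 0.386 × 131 → ξ₁ = 50.57 mol/s.
D balance: n_D = 0 + 1ξ₁ − 2ξ₂ = 26.7 → ξ₂ = (1·50.57 − 26.7)/2 = 11.93 mol/s.
Outlet amounts (n = n₀ + Σ ν·ξ):
  E: 131 − 1(50.57) = 80.43
  D: 0 + 1(50.57) − 2(11.93) = 26.7
  G: 0 + 1(11.93) = 11.93
Total out = 119.1 mol/s; y_G = 11.93 / 119.1 = 0.1002.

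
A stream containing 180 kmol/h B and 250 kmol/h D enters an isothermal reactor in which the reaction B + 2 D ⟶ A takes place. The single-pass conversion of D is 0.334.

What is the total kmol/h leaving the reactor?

D reacted = 0.334 × 250 = 83.5 kmol/h; ν_D = −2, so ξ = 83.5/2 = 41.75 kmol/h.
Outlet amounts (n = n₀ + ν ξ):
  B: 180 − 1(41.75) = 138.2
  D: 250 − 2(41.75) = 166.5
  A: 0 + 1(41.75) = 41.75
Total out = 138.2 + 166.5 + 41.75 = 346.5 kmol/h.

346 kmol/h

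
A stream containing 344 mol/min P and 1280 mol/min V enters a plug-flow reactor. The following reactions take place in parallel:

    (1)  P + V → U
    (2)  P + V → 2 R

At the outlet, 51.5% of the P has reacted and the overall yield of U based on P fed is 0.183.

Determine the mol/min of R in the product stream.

228 mol/min

Yield of U: 1ξ₁ / 344 = 0.183 → ξ₁ = 62.95 mol/min.
Conversion of P: 1ξ₁ + 1ξ₂ = 0.515 × 344 = 177.2 → ξ₂ = 114.2 mol/min.
Outlet amounts (n = n₀ + Σ ν·ξ):
  P: 344 − 1(62.95) − 1(114.2) = 166.8
  V: 1280 − 1(62.95) − 1(114.2) = 1103
  U: 0 + 1(62.95) = 62.95
  R: 0 + 2(114.2) = 228.4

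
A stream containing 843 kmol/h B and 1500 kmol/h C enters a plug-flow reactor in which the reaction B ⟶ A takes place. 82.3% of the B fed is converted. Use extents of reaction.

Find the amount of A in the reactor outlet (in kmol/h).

694 kmol/h

B reacted = 0.823 × 843 = 693.8 kmol/h; ν_B = −1, so ξ = 693.8/1 = 693.8 kmol/h.
Outlet amounts (n = n₀ + ν ξ):
  B: 843 − 1(693.8) = 149.2
  A: 0 + 1(693.8) = 693.8
  C: 1500 (inert)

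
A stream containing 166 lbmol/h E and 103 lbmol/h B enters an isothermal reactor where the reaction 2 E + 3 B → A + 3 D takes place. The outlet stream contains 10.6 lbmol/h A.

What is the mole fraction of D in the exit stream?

For A: n = n₀ + 1ξ → 10.6 = 0 + 1ξ, giving ξ = 10.6 lbmol/h.
Outlet amounts (n = n₀ + ν ξ):
  E: 166 − 2(10.6) = 144.8
  B: 103 − 3(10.6) = 71.2
  A: 0 + 1(10.6) = 10.6
  D: 0 + 3(10.6) = 31.8
Total out = 258.4 lbmol/h; y_D = 31.8 / 258.4 = 0.1231.

0.123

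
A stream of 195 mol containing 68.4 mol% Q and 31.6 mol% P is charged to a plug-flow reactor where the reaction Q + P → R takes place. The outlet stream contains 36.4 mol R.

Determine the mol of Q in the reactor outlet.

97 mol

For R: n = n₀ + 1ξ → 36.4 = 0 + 1ξ, giving ξ = 36.4 mol.
Outlet amounts (n = n₀ + ν ξ):
  Q: 133.4 − 1(36.4) = 96.98
  P: 61.62 − 1(36.4) = 25.22
  R: 0 + 1(36.4) = 36.4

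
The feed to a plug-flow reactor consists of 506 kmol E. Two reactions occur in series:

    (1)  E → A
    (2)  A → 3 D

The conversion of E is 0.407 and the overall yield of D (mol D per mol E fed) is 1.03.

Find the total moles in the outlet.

Conversion of E: E consumed = 1ξ₁ = 0.407 × 506 → ξ₁ = 205.9 kmol.
Yield of D: 3ξ₂ / 506 = 1.03 → ξ₂ = 173.7 kmol.
Outlet amounts (n = n₀ + Σ ν·ξ):
  E: 506 − 1(205.9) = 300.1
  A: 0 + 1(205.9) − 1(173.7) = 32.22
  D: 0 + 3(173.7) = 521.2
Total out = 300.1 + 32.22 + 521.2 = 853.5 kmol.

853 kmol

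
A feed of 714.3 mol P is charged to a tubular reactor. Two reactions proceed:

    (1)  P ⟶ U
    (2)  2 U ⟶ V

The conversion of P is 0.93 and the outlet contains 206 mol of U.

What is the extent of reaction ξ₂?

ξ₂ = 229 mol

Conversion of P: P consumed = 1ξ₁ = 0.93 × 714.3 → ξ₁ = 664.3 mol.
U balance: n_U = 0 + 1ξ₁ − 2ξ₂ = 206 → ξ₂ = (1·664.3 − 206)/2 = 229.1 mol.
Outlet amounts (n = n₀ + Σ ν·ξ):
  P: 714.3 − 1(664.3) = 50
  U: 0 + 1(664.3) − 2(229.1) = 206
  V: 0 + 1(229.1) = 229.1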